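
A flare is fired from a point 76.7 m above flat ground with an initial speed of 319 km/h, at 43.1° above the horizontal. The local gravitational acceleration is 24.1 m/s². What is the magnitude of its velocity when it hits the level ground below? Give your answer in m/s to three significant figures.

107 m/s

Convert: 319 km/h = 319/3.6 = 88.61 m/s.
Resolve: vₓ = 88.61 cos 43.1° = 64.70 m/s and v_y0 = 88.61 sin 43.1° = 60.55 m/s.
Vertical motion (up positive, ground at y = 0): 12.05 t² − (60.55) t − 76.7 = 0, so t = (60.55 + √(60.55² + 2·24.1·76.7)) / 24.1 = (60.55 + 85.81) / 24.1 = 6.073 s.
Vertical velocity at impact: v_y = v_y0 − g t = 60.55 − 24.1 × 6.073 = −85.81 m/s.
Speed: |v| = √(vₓ² + v_y²) = √(64.70² + 85.81²) = 107.5 m/s.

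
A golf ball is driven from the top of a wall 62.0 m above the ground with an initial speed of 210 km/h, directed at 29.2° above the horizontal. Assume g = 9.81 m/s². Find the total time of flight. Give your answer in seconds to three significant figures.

Convert: 210 km/h = 210/3.6 = 58.33 m/s.
vₓ = 58.33 cos 29.2° = 50.92 m/s; v_y0 = 58.33 sin 29.2° = 28.46 m/s.
With up positive and y = 0 at the ground: y(t) = 62.0 + (28.46) t − 4.905 t². Setting y = 0 and taking the positive root: t = [28.46 + √(28.46² + 2·9.81·62.0)] / 9.81 = (28.46 + 45.01) / 9.81 = 7.490 s.

7.49 s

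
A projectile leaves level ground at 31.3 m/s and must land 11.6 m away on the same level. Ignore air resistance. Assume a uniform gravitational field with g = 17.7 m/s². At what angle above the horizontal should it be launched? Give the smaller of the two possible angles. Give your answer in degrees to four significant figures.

6.049°

Level-ground range R = v₀² sin(2θ)/g ⇒ sin(2θ) = gR/v₀² = 17.7 × 11.6 / 31.3² = 0.2096.
2θ = 12.10° or 180° − 12.10° = 167.9°, so θ = 6.049° or 83.95°.
The smaller angle is 6.049°.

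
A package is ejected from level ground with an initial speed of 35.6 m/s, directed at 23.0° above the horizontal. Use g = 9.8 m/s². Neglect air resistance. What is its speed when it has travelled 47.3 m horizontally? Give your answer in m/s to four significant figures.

32.77 m/s

Components: vₓ = 35.60 cos 23.0° = 32.77 m/s, v_y0 = 35.60 sin 23.0° = 13.91 m/s.
Time to reach x = 47.3 m: t = x/vₓ = 47.3/32.77 = 1.443 s.
Vertical velocity there: v_y = v_y0 − g t = 13.91 − 9.80 × 1.443 = −0.2352 m/s.
Speed: √(vₓ² + v_y²) = √(32.77² + 0.2352²) = 32.77 m/s.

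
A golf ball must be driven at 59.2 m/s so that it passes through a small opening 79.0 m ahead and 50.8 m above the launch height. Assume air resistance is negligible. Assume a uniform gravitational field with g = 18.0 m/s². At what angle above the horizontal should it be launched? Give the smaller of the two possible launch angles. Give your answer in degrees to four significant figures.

Trajectory: y = x tanθ − g x² (1 + tan²θ)/(2v₀²). With x = 79.0, y = 50.8, v₀ = 59.2, g = 18.0:
16.03 tan²θ − 79.0 tanθ + (66.83) = 0.
tanθ = [79.0 ± √(79.0² − 4 × 16.03 × (66.83))] / (2 × 16.03) = (79.0 ± 44.24) / 32.05, giving tanθ = 1.085 or 3.845.
θ = 47.32° or 75.42°; the smaller is 47.32°.

47.32°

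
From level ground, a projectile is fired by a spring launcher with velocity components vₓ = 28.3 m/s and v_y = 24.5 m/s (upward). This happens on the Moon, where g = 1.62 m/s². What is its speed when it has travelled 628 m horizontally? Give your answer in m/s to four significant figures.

Time to reach x = 628 m: t = x/vₓ = 628/28.30 = 22.19 s.
Vertical velocity there: v_y = v_y0 − g t = 24.50 − 1.62 × 22.19 = −11.45 m/s.
Speed: √(vₓ² + v_y²) = √(28.30² + 11.45²) = 30.53 m/s.

30.53 m/s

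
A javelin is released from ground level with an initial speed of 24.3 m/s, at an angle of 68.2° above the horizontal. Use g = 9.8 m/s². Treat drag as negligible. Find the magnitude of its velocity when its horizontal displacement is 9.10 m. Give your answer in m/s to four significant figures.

Horizontal component vₓ = 24.30 cos 68.2° = 9.024 m/s; vertical v_y0 = 24.30 sin 68.2° = 22.56 m/s.
At x = 9.10 m, t = x/vₓ = 9.10/9.024 = 1.008 s.
Vertical velocity there: v_y = v_y0 − g t = 22.56 − 9.80 × 1.008 = 12.68 m/s.
Speed: √(vₓ² + v_y²) = √(9.024² + 12.68²) = 15.56 m/s.

15.56 m/s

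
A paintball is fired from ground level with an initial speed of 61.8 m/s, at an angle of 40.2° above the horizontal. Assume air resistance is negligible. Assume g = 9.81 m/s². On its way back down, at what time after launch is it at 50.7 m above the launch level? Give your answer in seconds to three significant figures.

Components: vₓ = 61.80 cos 40.2° = 47.20 m/s, v_y0 = 61.80 sin 40.2° = 39.89 m/s.
Set y = v_y0 t − ½ g t² = 50.7: 4.905 t² − 39.89 t + 50.7 = 0.
t = [39.89 ± √(39.89² − 2·9.81·50.7)] / 9.81 = (39.89 ± 24.42) / 9.81, so t = 1.577 s or t = 6.556 s.
The descending-branch root is 6.556 s.

6.56 s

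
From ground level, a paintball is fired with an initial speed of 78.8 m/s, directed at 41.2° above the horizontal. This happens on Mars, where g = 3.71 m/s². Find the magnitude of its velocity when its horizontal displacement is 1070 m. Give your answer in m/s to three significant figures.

Components: vₓ = 78.80 cos 41.2° = 59.29 m/s, v_y0 = 78.80 sin 41.2° = 51.90 m/s.
At x = 1070 m, t = x/vₓ = 1070/59.29 = 18.05 s.
Vertical velocity there: v_y = v_y0 − g t = 51.90 − 3.71 × 18.05 = −15.05 m/s.
Speed: √(vₓ² + v_y²) = √(59.29² + 15.05²) = 61.17 m/s.

61.2 m/s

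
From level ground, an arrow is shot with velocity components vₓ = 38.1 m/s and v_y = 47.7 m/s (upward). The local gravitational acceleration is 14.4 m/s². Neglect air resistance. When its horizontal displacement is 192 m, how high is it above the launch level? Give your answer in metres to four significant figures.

x = vₓ t ⇒ t = 192/38.10 = 5.039 s.
Height: y = v_y0 t − ½ g t² = 47.70 × 5.039 − 7.200 × 5.039² = 240.4 − 182.8 = 57.53 m.

57.53 m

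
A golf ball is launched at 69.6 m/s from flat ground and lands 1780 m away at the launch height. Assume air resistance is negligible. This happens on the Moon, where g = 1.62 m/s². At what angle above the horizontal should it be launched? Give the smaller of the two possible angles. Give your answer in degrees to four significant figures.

18.27°

R = v₀² sin 2θ / g gives sin 2θ = gR/v₀² = 1.62·1780/69.6² = 0.5953.
2θ = 36.53° or 180° − 36.53° = 143.5°, so θ = 18.27° or 71.73°.
The smaller angle is 18.27°.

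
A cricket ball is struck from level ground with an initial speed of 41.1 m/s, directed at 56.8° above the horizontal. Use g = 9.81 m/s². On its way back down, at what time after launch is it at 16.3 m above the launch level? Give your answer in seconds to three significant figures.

Horizontal component vₓ = 41.10 cos 56.8° = 22.50 m/s; vertical v_y0 = 41.10 sin 56.8° = 34.39 m/s.
Height y(t) = 34.39 t − 4.905 t² = 16.3 gives 4.905 t² − 34.39 t + 16.3 = 0.
Quadratic formula: t = (34.39 ± √862.94) / 9.81 = (34.39 ± 29.38) / 9.81 → t = 0.5112 s or 6.500 s.
The descending-branch root is 6.500 s.

6.50 s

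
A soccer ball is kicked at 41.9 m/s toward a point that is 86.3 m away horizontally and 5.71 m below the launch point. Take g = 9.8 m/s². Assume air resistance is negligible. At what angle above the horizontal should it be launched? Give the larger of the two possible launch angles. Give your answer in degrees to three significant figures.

Trajectory: y = x tanθ − g x² (1 + tan²θ)/(2v₀²). With x = 86.3, y = −5.71, v₀ = 41.9, g = 9.80:
20.79 tan²θ − 86.3 tanθ + (15.08) = 0.
tanθ = [86.3 ± √(86.3² − 4 × 20.79 × (15.08))] / (2 × 20.79) = (86.3 ± 78.70) / 41.57, giving tanθ = 0.1827 or 3.969.
θ = 10.36° or 75.86°; the larger is 75.86°.

75.9°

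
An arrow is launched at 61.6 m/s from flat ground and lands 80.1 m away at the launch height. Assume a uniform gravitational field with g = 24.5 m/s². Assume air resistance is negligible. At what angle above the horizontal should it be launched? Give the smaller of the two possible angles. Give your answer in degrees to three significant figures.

15.6°

From R = (v₀²/g) sin 2θ: sin 2θ = 24.5 × 80.1 / 3794.6 = 0.5172.
2θ = 31.14° or 180° − 31.14° = 148.9°, so θ = 15.57° or 74.43°.
The smaller angle is 15.57°.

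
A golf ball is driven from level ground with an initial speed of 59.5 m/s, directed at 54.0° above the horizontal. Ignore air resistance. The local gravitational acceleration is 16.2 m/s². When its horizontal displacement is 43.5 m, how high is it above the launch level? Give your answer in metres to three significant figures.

Components: vₓ = 59.50 cos 54.0° = 34.97 m/s, v_y0 = 59.50 sin 54.0° = 48.14 m/s.
At x = 43.5 m, t = x/vₓ = 43.5/34.97 = 1.244 s.
Height: y = v_y0 t − ½ g t² = 48.14 × 1.244 − 8.100 × 1.244² = 59.87 − 12.53 = 47.34 m.

47.3 m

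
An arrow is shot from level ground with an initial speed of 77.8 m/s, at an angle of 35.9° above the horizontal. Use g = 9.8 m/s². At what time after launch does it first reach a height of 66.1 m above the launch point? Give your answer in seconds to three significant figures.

Components: vₓ = 77.80 cos 35.9° = 63.02 m/s, v_y0 = 77.80 sin 35.9° = 45.62 m/s.
Height y(t) = 45.62 t − 4.900 t² = 66.1 gives 4.900 t² − 45.62 t + 66.1 = 0.
Quadratic formula: t = (45.62 ± √785.60) / 9.80 = (45.62 ± 28.03) / 9.80 → t = 1.795 s or 7.515 s.
The first (ascending) time is 1.795 s.

1.80 s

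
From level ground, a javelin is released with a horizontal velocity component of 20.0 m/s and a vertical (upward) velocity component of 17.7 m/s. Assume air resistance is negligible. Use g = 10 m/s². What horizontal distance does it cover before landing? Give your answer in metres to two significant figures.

71 m

Time aloft: T = 2 v_y0 / g = 2 × 17.70 / 10.0 = 3.540 s.
Horizontal distance R = vₓ T = 20.00 × 3.540 = 70.80 m.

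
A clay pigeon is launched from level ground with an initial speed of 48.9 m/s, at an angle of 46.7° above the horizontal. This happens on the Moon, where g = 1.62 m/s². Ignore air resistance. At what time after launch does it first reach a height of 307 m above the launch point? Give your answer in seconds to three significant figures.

Horizontal component vₓ = 48.90 cos 46.7° = 33.54 m/s; vertical v_y0 = 48.90 sin 46.7° = 35.59 m/s.
Height y(t) = 35.59 t − 0.8100 t² = 307 gives 0.8100 t² − 35.59 t + 307 = 0.
t = [35.59 ± √(35.59² − 2·1.62·307)] / 1.62 = (35.59 ± 16.49) / 1.62, so t = 11.79 s or t = 32.15 s.
The first (ascending) time is 11.79 s.

11.8 s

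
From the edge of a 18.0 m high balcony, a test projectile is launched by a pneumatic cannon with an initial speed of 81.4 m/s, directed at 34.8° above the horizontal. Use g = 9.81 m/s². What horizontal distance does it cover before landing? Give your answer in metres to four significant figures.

658.0 m

Components: vₓ = 81.40 cos 34.8° = 66.84 m/s, v_y0 = 81.40 sin 34.8° = 46.46 m/s.
With up positive and y = 0 at the ground: y(t) = 18.0 + (46.46) t − 4.905 t². Setting y = 0 and taking the positive root: t = [46.46 + √(46.46² + 2·9.81·18.0)] / 9.81 = (46.46 + 50.11) / 9.81 = 9.844 s.
Horizontal distance: R = vₓ t = 66.84 × 9.844 = 658.0 m.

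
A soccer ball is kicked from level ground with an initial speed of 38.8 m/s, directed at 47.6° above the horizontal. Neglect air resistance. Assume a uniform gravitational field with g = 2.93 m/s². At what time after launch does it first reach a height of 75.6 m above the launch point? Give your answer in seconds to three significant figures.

3.14 s

Components: vₓ = 38.80 cos 47.6° = 26.16 m/s, v_y0 = 38.80 sin 47.6° = 28.65 m/s.
Require v_y0 t − ½ g t² = 75.6, i.e. 1.465 t² − 28.65 t + 75.6 = 0.
Quadratic formula: t = (28.65 ± √377.92) / 2.93 = (28.65 ± 19.44) / 2.93 → t = 3.144 s or 16.41 s.
The first (ascending) time is 3.144 s.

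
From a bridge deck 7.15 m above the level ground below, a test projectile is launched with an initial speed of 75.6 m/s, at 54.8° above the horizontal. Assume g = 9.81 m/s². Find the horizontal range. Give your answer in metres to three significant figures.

554 m

vₓ = 75.60 cos 54.8° = 43.58 m/s; v_y0 = 75.60 sin 54.8° = 61.78 m/s.
The projectile lands when y = 7.15 + (61.78) t − ½·9.81·t² = 0. Positive root: t = (61.78 + √(61.78² + 2·9.81·7.15)) / 9.81 = (61.78 + 62.90) / 9.81 = 12.71 s.
Horizontal distance: R = vₓ t = 43.58 × 12.71 = 553.8 m.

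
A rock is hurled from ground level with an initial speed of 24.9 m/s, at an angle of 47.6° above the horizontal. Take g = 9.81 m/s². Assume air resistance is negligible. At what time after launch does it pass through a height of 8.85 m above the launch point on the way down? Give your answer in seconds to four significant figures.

3.182 s

vₓ = 24.90 cos 47.6° = 16.79 m/s; v_y0 = 24.90 sin 47.6° = 18.39 m/s.
Require v_y0 t − ½ g t² = 8.85, i.e. 4.905 t² − 18.39 t + 8.85 = 0.
t = [18.39 ± √(18.39² − 2·9.81·8.85)] / 9.81 = (18.39 ± 12.82) / 9.81, so t = 0.5671 s or t = 3.182 s.
The descending-branch root is 3.182 s.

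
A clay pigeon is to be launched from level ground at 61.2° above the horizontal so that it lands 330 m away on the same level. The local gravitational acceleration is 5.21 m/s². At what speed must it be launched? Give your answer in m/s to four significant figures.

On level ground R = v₀² sin 2θ / g ⇒ v₀ = √(gR / sin 2θ).
v₀ = √(5.21 × 330 / sin 122.4°) = √(1719 / 0.8443) = √2036.3 = 45.13 m/s.

45.13 m/s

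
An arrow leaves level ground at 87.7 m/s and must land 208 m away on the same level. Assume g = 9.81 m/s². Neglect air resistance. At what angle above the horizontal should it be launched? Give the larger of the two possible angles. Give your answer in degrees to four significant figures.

R = v₀² sin 2θ / g gives sin 2θ = gR/v₀² = 9.81·208/87.7² = 0.2653.
2θ = 15.38° or 180° − 15.38° = 164.6°, so θ = 7.692° or 82.31°.
The larger angle is 82.31°.

82.31°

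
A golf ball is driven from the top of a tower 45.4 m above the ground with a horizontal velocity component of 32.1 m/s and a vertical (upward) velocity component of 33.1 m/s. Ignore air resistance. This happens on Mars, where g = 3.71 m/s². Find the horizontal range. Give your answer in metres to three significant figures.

With up positive and y = 0 at the ground: y(t) = 45.4 + (33.10) t − 1.855 t². Setting y = 0 and taking the positive root: t = [33.10 + √(33.10² + 2·3.71·45.4)] / 3.71 = (33.10 + 37.85) / 3.71 = 19.12 s.
Horizontal distance: R = vₓ t = 32.10 × 19.12 = 613.9 m.

614 m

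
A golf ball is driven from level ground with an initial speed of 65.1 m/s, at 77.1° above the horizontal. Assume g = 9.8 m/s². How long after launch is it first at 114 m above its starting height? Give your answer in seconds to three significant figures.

2.16 s

Resolve: vₓ = 65.10 cos 77.1° = 14.53 m/s and v_y0 = 65.10 sin 77.1° = 63.46 m/s.
Height y(t) = 63.46 t − 4.900 t² = 114 gives 4.900 t² − 63.46 t + 114 = 0.
Quadratic formula: t = (63.46 ± √1792.4) / 9.80 = (63.46 ± 42.34) / 9.80 → t = 2.155 s or 10.80 s.
The first (ascending) time is 2.155 s.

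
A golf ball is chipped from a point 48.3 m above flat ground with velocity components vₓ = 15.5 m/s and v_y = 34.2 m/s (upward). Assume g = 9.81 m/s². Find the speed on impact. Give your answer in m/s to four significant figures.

The projectile lands when y = 48.3 + (34.20) t − ½·9.81·t² = 0. Positive root: t = (34.20 + √(34.20² + 2·9.81·48.3)) / 9.81 = (34.20 + 46.01) / 9.81 = 8.177 s.
Vertical velocity at impact: v_y = v_y0 − g t = 34.20 − 9.81 × 8.177 = −46.01 m/s.
Speed: |v| = √(vₓ² + v_y²) = √(15.50² + 46.01²) = 48.55 m/s.

48.55 m/s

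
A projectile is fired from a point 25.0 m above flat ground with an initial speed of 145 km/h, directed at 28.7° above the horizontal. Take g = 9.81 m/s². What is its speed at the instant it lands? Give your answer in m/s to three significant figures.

Convert: 145 km/h = 145/3.6 = 40.28 m/s.
Horizontal component vₓ = 40.28 cos 28.7° = 35.33 m/s; vertical v_y0 = 40.28 sin 28.7° = 19.34 m/s.
The projectile lands when y = 25.0 + (19.34) t − ½·9.81·t² = 0. Positive root: t = (19.34 + √(19.34² + 2·9.81·25.0)) / 9.81 = (19.34 + 29.40) / 9.81 = 4.969 s.
Vertical velocity at impact: v_y = v_y0 − g t = 19.34 − 9.81 × 4.969 = −29.40 m/s.
Speed: |v| = √(vₓ² + v_y²) = √(35.33² + 29.40²) = 45.97 m/s.

46.0 m/s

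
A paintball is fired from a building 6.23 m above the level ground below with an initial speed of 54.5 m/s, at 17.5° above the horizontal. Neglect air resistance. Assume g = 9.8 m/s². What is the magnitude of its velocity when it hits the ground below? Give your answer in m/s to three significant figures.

vₓ = 54.50 cos 17.5° = 51.98 m/s; v_y0 = 54.50 sin 17.5° = 16.39 m/s.
Vertical motion (up positive, ground at y = 0): 4.900 t² − (16.39) t − 6.23 = 0, so t = (16.39 + √(16.39² + 2·9.80·6.23)) / 9.80 = (16.39 + 19.77) / 9.80 = 3.689 s.
Vertical velocity at impact: v_y = v_y0 − g t = 16.39 − 9.80 × 3.689 = −19.77 m/s.
Speed: |v| = √(vₓ² + v_y²) = √(51.98² + 19.77²) = 55.61 m/s.

55.6 m/s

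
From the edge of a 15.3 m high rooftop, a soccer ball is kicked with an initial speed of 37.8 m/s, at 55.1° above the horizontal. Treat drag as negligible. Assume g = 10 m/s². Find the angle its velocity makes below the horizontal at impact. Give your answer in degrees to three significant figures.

Horizontal component vₓ = 37.80 cos 55.1° = 21.63 m/s; vertical v_y0 = 37.80 sin 55.1° = 31.00 m/s.
The projectile lands when y = 15.3 + (31.00) t − ½·10.0·t² = 0. Positive root: t = (31.00 + √(31.00² + 2·10.0·15.3)) / 10.0 = (31.00 + 35.60) / 10.0 = 6.660 s.
At impact: v_y = v_y0 − g t = −35.60 m/s; vₓ = 21.63 m/s.
Angle below horizontal: arctan(|v_y|/vₓ) = arctan(35.60/21.63) = 58.72°.

58.7°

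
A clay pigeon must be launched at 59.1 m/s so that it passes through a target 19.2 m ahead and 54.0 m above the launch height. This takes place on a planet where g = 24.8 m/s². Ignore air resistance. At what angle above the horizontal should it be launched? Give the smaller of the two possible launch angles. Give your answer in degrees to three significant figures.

75.7°

Trajectory: y = x tanθ − g x² (1 + tan²θ)/(2v₀²). With x = 19.2, y = 54.0, v₀ = 59.1, g = 24.8:
1.309 tan²θ − 19.2 tanθ + (55.31) = 0.
tanθ = [19.2 ± √(19.2² − 4 × 1.309 × (55.31))] / (2 × 1.309) = (19.2 ± 8.894) / 2.617, giving tanθ = 3.937 or 10.73.
θ = 75.75° or 84.68°; the smaller is 75.75°.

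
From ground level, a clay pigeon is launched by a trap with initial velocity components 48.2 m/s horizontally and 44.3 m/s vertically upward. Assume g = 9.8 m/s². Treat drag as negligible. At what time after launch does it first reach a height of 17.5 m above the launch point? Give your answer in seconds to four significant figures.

Require v_y0 t − ½ g t² = 17.5, i.e. 4.900 t² − 44.30 t + 17.5 = 0.
t = [44.30 ± √(44.30² − 2·9.80·17.5)] / 9.80 = (44.30 ± 40.24) / 9.80, so t = 0.4140 s or t = 8.627 s.
The first (ascending) time is 0.4140 s.

0.4140 s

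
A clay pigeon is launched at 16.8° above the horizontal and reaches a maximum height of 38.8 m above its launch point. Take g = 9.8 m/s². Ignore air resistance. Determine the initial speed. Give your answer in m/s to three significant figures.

95.4 m/s

At the peak v_y = 0, so v_y0 = √(2gH) = √(2 × 9.80 × 38.8) = 27.58 m/s.
v_y0 = v₀ sin θ ⇒ v₀ = 27.58 / sin 16.8° = 95.41 m/s.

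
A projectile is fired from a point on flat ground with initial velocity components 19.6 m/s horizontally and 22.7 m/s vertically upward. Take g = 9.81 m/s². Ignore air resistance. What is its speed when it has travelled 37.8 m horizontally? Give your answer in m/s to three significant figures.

20.0 m/s

x = vₓ t ⇒ t = 37.8/19.60 = 1.929 s.
Vertical velocity there: v_y = v_y0 − g t = 22.70 − 9.81 × 1.929 = 3.781 m/s.
Speed: √(vₓ² + v_y²) = √(19.60² + 3.781²) = 19.96 m/s.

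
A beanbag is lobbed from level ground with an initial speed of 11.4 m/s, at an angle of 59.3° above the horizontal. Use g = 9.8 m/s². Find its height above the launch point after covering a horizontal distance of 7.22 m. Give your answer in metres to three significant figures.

Components: vₓ = 11.40 cos 59.3° = 5.820 m/s, v_y0 = 11.40 sin 59.3° = 9.802 m/s.
Time to reach x = 7.22 m: t = x/vₓ = 7.22/5.820 = 1.241 s.
Height: y = v_y0 t − ½ g t² = 9.802 × 1.241 − 4.900 × 1.241² = 12.16 − 7.540 = 4.619 m.

4.62 m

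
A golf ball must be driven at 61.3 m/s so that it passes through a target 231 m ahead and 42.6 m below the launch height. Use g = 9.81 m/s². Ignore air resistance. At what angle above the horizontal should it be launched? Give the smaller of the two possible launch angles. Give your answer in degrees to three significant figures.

Trajectory: y = x tanθ − g x² (1 + tan²θ)/(2v₀²). With x = 231, y = −42.6, v₀ = 61.3, g = 9.81:
69.65 tan²θ − 231 tanθ + (27.05) = 0.
tanθ = [231 ± √(231² − 4 × 69.65 × (27.05))] / (2 × 69.65) = (231 ± 214.1) / 139.3, giving tanθ = 0.1216 or 3.195.
θ = 6.931° or 72.62°; the smaller is 6.931°.

6.93°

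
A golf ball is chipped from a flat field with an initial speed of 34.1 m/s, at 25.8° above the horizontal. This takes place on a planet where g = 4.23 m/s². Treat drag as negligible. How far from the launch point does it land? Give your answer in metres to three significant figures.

215 m

Horizontal component vₓ = 34.10 cos 25.8° = 30.70 m/s; vertical v_y0 = 34.10 sin 25.8° = 14.84 m/s.
Flight time T = 2 v_y0 / g = 7.017 s.
Horizontal distance R = vₓ T = 30.70 × 7.017 = 215.4 m.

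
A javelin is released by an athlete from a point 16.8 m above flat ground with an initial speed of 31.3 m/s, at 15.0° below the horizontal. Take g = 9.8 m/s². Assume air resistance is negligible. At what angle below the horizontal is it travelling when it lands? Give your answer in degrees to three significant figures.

33.3°

Horizontal component vₓ = 31.30 cos 15.0° = 30.23 m/s; vertical v_y0 = −8.101 m/s (downward).
The projectile lands when y = 16.8 + (−8.101) t − ½·9.80·t² = 0. Positive root: t = (−8.101 + √(8.101² + 2·9.80·16.8)) / 9.80 = (−8.101 + 19.87) / 9.80 = 1.201 s.
At impact: v_y = v_y0 − g t = −19.87 m/s; vₓ = 30.23 m/s.
Angle below horizontal: arctan(|v_y|/vₓ) = arctan(19.87/30.23) = 33.32°.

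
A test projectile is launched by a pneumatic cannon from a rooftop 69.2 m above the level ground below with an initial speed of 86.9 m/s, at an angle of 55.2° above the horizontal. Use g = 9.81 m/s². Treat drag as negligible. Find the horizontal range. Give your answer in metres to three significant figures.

767 m

Components: vₓ = 86.90 cos 55.2° = 49.60 m/s, v_y0 = 86.90 sin 55.2° = 71.36 m/s.
With up positive and y = 0 at the ground: y(t) = 69.2 + (71.36) t − 4.905 t². Setting y = 0 and taking the positive root: t = [71.36 + √(71.36² + 2·9.81·69.2)] / 9.81 = (71.36 + 80.31) / 9.81 = 15.46 s.
Horizontal distance: R = vₓ t = 49.60 × 15.46 = 766.8 m.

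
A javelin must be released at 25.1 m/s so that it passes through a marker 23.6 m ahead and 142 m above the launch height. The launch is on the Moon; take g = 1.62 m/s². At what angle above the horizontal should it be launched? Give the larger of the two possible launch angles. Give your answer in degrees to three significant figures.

87.7°

Trajectory: y = x tanθ − g x² (1 + tan²θ)/(2v₀²). With x = 23.6, y = 142, v₀ = 25.1, g = 1.62:
0.7161 tan²θ − 23.6 tanθ + (142.7) = 0.
tanθ = [23.6 ± √(23.6² − 4 × 0.7161 × (142.7))] / (2 × 0.7161) = (23.6 ± 12.17) / 1.432, giving tanθ = 7.979 or 24.98.
θ = 82.86° or 87.71°; the larger is 87.71°.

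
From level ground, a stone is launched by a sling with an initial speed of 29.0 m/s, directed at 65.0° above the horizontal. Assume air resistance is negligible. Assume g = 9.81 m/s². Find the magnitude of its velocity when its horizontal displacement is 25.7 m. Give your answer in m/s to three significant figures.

Components: vₓ = 29.00 cos 65.0° = 12.26 m/s, v_y0 = 29.00 sin 65.0° = 26.28 m/s.
x = vₓ t ⇒ t = 25.7/12.26 = 2.097 s.
Vertical velocity there: v_y = v_y0 − g t = 26.28 − 9.81 × 2.097 = 5.712 m/s.
Speed: √(vₓ² + v_y²) = √(12.26² + 5.712²) = 13.52 m/s.

13.5 m/s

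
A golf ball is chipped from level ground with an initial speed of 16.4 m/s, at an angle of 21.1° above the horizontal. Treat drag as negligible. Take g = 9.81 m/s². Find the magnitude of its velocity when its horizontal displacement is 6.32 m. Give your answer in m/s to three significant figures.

15.4 m/s

Components: vₓ = 16.40 cos 21.1° = 15.30 m/s, v_y0 = 16.40 sin 21.1° = 5.904 m/s.
x = vₓ t ⇒ t = 6.32/15.30 = 0.4131 s.
Vertical velocity there: v_y = v_y0 − g t = 5.904 − 9.81 × 0.4131 = 1.852 m/s.
Speed: √(vₓ² + v_y²) = √(15.30² + 1.852²) = 15.41 m/s.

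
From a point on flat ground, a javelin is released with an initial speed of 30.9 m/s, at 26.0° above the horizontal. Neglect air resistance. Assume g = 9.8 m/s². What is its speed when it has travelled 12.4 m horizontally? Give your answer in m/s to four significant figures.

Resolve: vₓ = 30.90 cos 26.0° = 27.77 m/s and v_y0 = 30.90 sin 26.0° = 13.55 m/s.
At x = 12.4 m, t = x/vₓ = 12.4/27.77 = 0.4465 s.
Vertical velocity there: v_y = v_y0 − g t = 13.55 − 9.80 × 0.4465 = 9.170 m/s.
Speed: √(vₓ² + v_y²) = √(27.77² + 9.170²) = 29.25 m/s.

29.25 m/s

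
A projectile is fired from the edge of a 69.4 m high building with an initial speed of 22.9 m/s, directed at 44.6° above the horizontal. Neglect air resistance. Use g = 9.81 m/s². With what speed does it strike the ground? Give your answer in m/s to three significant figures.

Resolve: vₓ = 22.90 cos 44.6° = 16.31 m/s and v_y0 = 22.90 sin 44.6° = 16.08 m/s.
With up positive and y = 0 at the ground: y(t) = 69.4 + (16.08) t − 4.905 t². Setting y = 0 and taking the positive root: t = [16.08 + √(16.08² + 2·9.81·69.4)] / 9.81 = (16.08 + 40.25) / 9.81 = 5.742 s.
Vertical velocity at impact: v_y = v_y0 − g t = 16.08 − 9.81 × 5.742 = −40.25 m/s.
Speed: |v| = √(vₓ² + v_y²) = √(16.31² + 40.25²) = 43.43 m/s.

43.4 m/s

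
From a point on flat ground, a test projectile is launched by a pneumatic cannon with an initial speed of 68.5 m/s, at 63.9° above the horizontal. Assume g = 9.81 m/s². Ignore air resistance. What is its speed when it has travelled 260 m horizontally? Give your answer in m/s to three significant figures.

Resolve: vₓ = 68.50 cos 63.9° = 30.14 m/s and v_y0 = 68.50 sin 63.9° = 61.51 m/s.
x = vₓ t ⇒ t = 260/30.14 = 8.628 s.
Vertical velocity there: v_y = v_y0 − g t = 61.51 − 9.81 × 8.628 = −23.12 m/s.
Speed: √(vₓ² + v_y²) = √(30.14² + 23.12²) = 37.98 m/s.

38.0 m/s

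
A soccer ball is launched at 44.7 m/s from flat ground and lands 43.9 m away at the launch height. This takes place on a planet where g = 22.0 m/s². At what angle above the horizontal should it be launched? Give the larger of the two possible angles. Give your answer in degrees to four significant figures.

75.55°

Level-ground range R = v₀² sin(2θ)/g ⇒ sin(2θ) = gR/v₀² = 22.0 × 43.9 / 44.7² = 0.4834.
2θ = 28.91° or 180° − 28.91° = 151.1°, so θ = 14.45° or 75.55°.
The larger angle is 75.55°.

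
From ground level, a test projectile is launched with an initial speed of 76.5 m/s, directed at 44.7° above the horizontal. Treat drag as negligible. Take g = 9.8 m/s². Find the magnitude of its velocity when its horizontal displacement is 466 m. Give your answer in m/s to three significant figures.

Components: vₓ = 76.50 cos 44.7° = 54.38 m/s, v_y0 = 76.50 sin 44.7° = 53.81 m/s.
Time to reach x = 466 m: t = x/vₓ = 466/54.38 = 8.570 s.
Vertical velocity there: v_y = v_y0 − g t = 53.81 − 9.80 × 8.570 = −30.18 m/s.
Speed: √(vₓ² + v_y²) = √(54.38² + 30.18²) = 62.19 m/s.

62.2 m/s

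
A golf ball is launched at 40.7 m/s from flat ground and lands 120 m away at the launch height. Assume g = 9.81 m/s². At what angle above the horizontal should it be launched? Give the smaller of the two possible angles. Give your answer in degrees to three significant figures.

Level-ground range R = v₀² sin(2θ)/g ⇒ sin(2θ) = gR/v₀² = 9.81 × 120 / 40.7² = 0.7107.
2θ = 45.29° or 180° − 45.29° = 134.7°, so θ = 22.64° or 67.36°.
The smaller angle is 22.64°.

22.6°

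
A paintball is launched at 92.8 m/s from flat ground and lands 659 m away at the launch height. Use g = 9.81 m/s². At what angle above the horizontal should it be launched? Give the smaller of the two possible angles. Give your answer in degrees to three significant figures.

R = v₀² sin 2θ / g gives sin 2θ = gR/v₀² = 9.81·659/92.8² = 0.7507.
2θ = 48.65° or 180° − 48.65° = 131.4°, so θ = 24.32° or 65.68°.
The smaller angle is 24.32°.

24.3°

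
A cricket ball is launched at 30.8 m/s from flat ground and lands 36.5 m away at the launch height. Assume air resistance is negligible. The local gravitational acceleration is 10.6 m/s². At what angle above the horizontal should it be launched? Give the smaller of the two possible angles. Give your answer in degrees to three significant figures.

12.0°

R = v₀² sin 2θ / g gives sin 2θ = gR/v₀² = 10.6·36.5/30.8² = 0.4078.
2θ = 24.07° or 180° − 24.07° = 155.9°, so θ = 12.03° or 77.97°.
The smaller angle is 12.03°.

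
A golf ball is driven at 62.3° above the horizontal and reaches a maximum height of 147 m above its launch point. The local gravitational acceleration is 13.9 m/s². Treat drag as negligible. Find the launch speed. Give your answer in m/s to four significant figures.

At the peak v_y = 0, so v_y0 = √(2gH) = √(2 × 13.9 × 147) = 63.93 m/s.
v_y0 = v₀ sin θ ⇒ v₀ = 63.93 / sin 62.3° = 72.20 m/s.

72.20 m/s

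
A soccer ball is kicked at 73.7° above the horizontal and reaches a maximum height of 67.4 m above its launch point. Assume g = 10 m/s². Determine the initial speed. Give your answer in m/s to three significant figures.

At the peak v_y = 0, so v_y0 = √(2gH) = √(2 × 10.0 × 67.4) = 36.72 m/s.
v_y0 = v₀ sin θ ⇒ v₀ = 36.72 / sin 73.7° = 38.25 m/s.

38.3 m/s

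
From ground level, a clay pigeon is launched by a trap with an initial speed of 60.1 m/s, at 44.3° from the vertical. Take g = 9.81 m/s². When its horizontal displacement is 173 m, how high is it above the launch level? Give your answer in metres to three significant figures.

Horizontal component vₓ = 60.10 sin 44.3° = 41.97 m/s; vertical v_y0 = 60.10 cos 44.3° = 43.01 m/s.
At x = 173 m, t = x/vₓ = 173/41.97 = 4.122 s.
Height: y = v_y0 t − ½ g t² = 43.01 × 4.122 − 4.905 × 4.122² = 177.3 − 83.32 = 93.96 m.

94.0 m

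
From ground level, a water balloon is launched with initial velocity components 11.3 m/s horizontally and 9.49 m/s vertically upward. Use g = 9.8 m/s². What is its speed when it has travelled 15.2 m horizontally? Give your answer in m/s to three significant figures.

At x = 15.2 m, t = x/vₓ = 15.2/11.30 = 1.345 s.
Vertical velocity there: v_y = v_y0 − g t = 9.490 − 9.80 × 1.345 = −3.692 m/s.
Speed: √(vₓ² + v_y²) = √(11.30² + 3.692²) = 11.89 m/s.

11.9 m/s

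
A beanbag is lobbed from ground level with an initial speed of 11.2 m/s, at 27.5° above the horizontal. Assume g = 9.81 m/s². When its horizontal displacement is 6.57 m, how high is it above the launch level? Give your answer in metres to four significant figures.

1.275 m

vₓ = 11.20 cos 27.5° = 9.935 m/s; v_y0 = 11.20 sin 27.5° = 5.172 m/s.
Time to reach x = 6.57 m: t = x/vₓ = 6.57/9.935 = 0.6613 s.
Height: y = v_y0 t − ½ g t² = 5.172 × 0.6613 − 4.905 × 0.6613² = 3.420 − 2.145 = 1.275 m.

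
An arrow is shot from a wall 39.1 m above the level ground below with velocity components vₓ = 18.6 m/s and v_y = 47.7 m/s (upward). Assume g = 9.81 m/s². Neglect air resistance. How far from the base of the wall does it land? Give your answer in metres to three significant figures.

195 m

Vertical motion (up positive, ground at y = 0): 4.905 t² − (47.70) t − 39.1 = 0, so t = (47.70 + √(47.70² + 2·9.81·39.1)) / 9.81 = (47.70 + 55.16) / 9.81 = 10.49 s.
Horizontal distance: R = vₓ t = 18.60 × 10.49 = 195.0 m.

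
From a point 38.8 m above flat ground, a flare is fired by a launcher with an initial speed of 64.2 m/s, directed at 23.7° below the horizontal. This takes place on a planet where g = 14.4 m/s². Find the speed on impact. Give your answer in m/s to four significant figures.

72.38 m/s

Resolve: vₓ = 64.20 cos 23.7° = 58.79 m/s and v_y0 = −25.81 m/s (downward).
With up positive and y = 0 at the ground: y(t) = 38.8 + (−25.81) t − 7.200 t². Setting y = 0 and taking the positive root: t = [−25.81 + √(25.81² + 2·14.4·38.8)] / 14.4 = (−25.81 + 42.23) / 14.4 = 1.141 s.
Vertical velocity at impact: v_y = v_y0 − g t = −25.81 − 14.4 × 1.141 = −42.23 m/s.
Speed: |v| = √(vₓ² + v_y²) = √(58.79² + 42.23²) = 72.38 m/s.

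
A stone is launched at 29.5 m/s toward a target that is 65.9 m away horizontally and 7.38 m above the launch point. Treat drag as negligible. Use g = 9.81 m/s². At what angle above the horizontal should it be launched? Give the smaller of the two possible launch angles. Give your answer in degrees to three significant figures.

Trajectory: y = x tanθ − g x² (1 + tan²θ)/(2v₀²). With x = 65.9, y = 7.38, v₀ = 29.5, g = 9.81:
24.48 tan²θ − 65.9 tanθ + (31.86) = 0.
tanθ = [65.9 ± √(65.9² − 4 × 24.48 × (31.86))] / (2 × 24.48) = (65.9 ± 34.98) / 48.95, giving tanθ = 0.6316 or 2.061.
θ = 32.28° or 64.11°; the smaller is 32.28°.

32.3°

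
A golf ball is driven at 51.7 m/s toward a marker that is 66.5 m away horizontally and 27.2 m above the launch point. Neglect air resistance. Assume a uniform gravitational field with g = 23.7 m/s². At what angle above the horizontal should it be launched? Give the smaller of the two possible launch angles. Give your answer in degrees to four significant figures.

Trajectory: y = x tanθ − g x² (1 + tan²θ)/(2v₀²). With x = 66.5, y = 27.2, v₀ = 51.7, g = 23.7:
19.61 tan²θ − 66.5 tanθ + (46.81) = 0.
tanθ = [66.5 ± √(66.5² − 4 × 19.61 × (46.81))] / (2 × 19.61) = (66.5 ± 27.42) / 39.21, giving tanθ = 0.9968 or 2.395.
θ = 44.91° or 67.34°; the smaller is 44.91°.

44.91°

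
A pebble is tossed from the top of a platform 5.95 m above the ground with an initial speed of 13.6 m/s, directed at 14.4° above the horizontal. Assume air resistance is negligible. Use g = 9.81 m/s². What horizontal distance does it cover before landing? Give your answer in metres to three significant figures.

Resolve: vₓ = 13.60 cos 14.4° = 13.17 m/s and v_y0 = 13.60 sin 14.4° = 3.382 m/s.
With up positive and y = 0 at the ground: y(t) = 5.95 + (3.382) t − 4.905 t². Setting y = 0 and taking the positive root: t = [3.382 + √(3.382² + 2·9.81·5.95)] / 9.81 = (3.382 + 11.32) / 9.81 = 1.499 s.
Horizontal distance: R = vₓ t = 13.17 × 1.499 = 19.74 m.

19.7 m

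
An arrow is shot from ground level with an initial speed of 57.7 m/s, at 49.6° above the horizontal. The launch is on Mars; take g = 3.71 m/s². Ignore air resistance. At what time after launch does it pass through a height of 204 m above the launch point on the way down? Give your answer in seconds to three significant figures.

17.3 s

vₓ = 57.70 cos 49.6° = 37.40 m/s; v_y0 = 57.70 sin 49.6° = 43.94 m/s.
Require v_y0 t − ½ g t² = 204, i.e. 1.855 t² − 43.94 t + 204 = 0.
t = [43.94 ± √(43.94² − 2·3.71·204)] / 3.71 = (43.94 ± 20.42) / 3.71, so t = 6.339 s or t = 17.35 s.
The descending-branch root is 17.35 s.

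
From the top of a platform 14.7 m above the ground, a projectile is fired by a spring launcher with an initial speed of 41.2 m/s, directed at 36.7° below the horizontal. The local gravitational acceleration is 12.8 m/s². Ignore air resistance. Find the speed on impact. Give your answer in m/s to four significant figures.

vₓ = 41.20 cos 36.7° = 33.03 m/s; v_y0 = −24.62 m/s (downward).
The projectile lands when y = 14.7 + (−24.62) t − ½·12.8·t² = 0. Positive root: t = (−24.62 + √(24.62² + 2·12.8·14.7)) / 12.8 = (−24.62 + 31.35) / 12.8 = 0.5253 s.
Vertical velocity at impact: v_y = v_y0 − g t = −24.62 − 12.8 × 0.5253 = −31.35 m/s.
Speed: |v| = √(vₓ² + v_y²) = √(33.03² + 31.35²) = 45.54 m/s.

45.54 m/s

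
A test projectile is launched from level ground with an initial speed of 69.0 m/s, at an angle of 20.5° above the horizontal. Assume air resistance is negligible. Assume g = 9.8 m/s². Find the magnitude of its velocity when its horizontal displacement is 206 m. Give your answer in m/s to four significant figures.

Components: vₓ = 69.00 cos 20.5° = 64.63 m/s, v_y0 = 69.00 sin 20.5° = 24.16 m/s.
At x = 206 m, t = x/vₓ = 206/64.63 = 3.187 s.
Vertical velocity there: v_y = v_y0 − g t = 24.16 − 9.80 × 3.187 = −7.072 m/s.
Speed: √(vₓ² + v_y²) = √(64.63² + 7.072²) = 65.02 m/s.

65.02 m/s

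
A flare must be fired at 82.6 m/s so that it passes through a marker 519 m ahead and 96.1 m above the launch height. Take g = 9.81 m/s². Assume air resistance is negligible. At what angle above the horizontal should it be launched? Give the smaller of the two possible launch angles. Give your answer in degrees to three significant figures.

38.4°

Trajectory: y = x tanθ − g x² (1 + tan²θ)/(2v₀²). With x = 519, y = 96.1, v₀ = 82.6, g = 9.81:
193.6 tan²θ − 519 tanθ + (289.7) = 0.
tanθ = [519 ± √(519² − 4 × 193.6 × (289.7))] / (2 × 193.6) = (519 ± 212.0) / 387.3, giving tanθ = 0.7928 or 1.887.
θ = 38.41° or 62.08°; the smaller is 38.41°.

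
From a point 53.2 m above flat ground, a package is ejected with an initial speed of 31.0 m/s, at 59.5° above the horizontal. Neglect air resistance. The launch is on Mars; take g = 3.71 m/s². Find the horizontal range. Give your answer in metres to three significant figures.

Resolve: vₓ = 31.00 cos 59.5° = 15.73 m/s and v_y0 = 31.00 sin 59.5° = 26.71 m/s.
The projectile lands when y = 53.2 + (26.71) t − ½·3.71·t² = 0. Positive root: t = (26.71 + √(26.71² + 2·3.71·53.2)) / 3.71 = (26.71 + 33.29) / 3.71 = 16.17 s.
Horizontal distance: R = vₓ t = 15.73 × 16.17 = 254.5 m.

254 m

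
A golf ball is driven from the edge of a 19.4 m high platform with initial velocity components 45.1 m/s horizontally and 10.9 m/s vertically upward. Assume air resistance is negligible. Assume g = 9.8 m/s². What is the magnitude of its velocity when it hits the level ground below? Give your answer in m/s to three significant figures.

50.3 m/s

With up positive and y = 0 at the ground: y(t) = 19.4 + (10.90) t − 4.900 t². Setting y = 0 and taking the positive root: t = [10.90 + √(10.90² + 2·9.80·19.4)] / 9.80 = (10.90 + 22.34) / 9.80 = 3.392 s.
Vertical velocity at impact: v_y = v_y0 − g t = 10.90 − 9.80 × 3.392 = −22.34 m/s.
Speed: |v| = √(vₓ² + v_y²) = √(45.10² + 22.34²) = 50.33 m/s.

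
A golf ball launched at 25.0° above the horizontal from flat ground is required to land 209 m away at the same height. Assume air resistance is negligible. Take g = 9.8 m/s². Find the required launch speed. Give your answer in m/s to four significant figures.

On level ground R = v₀² sin 2θ / g ⇒ v₀ = √(gR / sin 2θ).
v₀ = √(9.80 × 209 / sin 50.00°) = √(2048 / 0.7660) = √2673.7 = 51.71 m/s.

51.71 m/s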